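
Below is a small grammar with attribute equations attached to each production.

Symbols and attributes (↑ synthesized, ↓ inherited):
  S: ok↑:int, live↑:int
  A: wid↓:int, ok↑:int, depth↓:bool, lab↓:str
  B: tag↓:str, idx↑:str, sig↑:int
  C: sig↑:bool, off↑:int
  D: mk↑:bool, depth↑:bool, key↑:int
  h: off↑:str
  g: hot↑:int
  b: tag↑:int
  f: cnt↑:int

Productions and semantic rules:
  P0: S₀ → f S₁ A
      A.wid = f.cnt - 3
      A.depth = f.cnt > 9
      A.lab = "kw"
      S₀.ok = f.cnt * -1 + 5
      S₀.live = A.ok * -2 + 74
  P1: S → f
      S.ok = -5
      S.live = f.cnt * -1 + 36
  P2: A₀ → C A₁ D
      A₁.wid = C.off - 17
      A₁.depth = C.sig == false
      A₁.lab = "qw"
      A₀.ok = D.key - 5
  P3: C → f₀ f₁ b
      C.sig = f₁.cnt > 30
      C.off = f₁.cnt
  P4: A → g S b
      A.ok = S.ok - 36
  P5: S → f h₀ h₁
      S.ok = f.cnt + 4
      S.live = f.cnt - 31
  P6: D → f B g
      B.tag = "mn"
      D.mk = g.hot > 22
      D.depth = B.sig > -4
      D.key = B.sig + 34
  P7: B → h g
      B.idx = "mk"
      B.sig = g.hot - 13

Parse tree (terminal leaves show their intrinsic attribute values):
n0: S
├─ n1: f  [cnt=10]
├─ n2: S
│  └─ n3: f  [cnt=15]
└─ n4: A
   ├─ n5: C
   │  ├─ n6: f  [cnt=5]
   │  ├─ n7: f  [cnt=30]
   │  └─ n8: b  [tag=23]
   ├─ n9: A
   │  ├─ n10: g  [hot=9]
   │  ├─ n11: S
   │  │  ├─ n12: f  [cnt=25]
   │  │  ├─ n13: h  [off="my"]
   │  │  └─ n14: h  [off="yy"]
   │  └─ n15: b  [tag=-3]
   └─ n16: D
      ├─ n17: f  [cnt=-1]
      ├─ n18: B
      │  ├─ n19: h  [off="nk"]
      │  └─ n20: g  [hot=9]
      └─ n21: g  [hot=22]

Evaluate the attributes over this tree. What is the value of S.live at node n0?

1. n1.cnt = 10  [terminal]
2. n3.cnt = 15  [terminal]
3. n2.ok = -5  [-5]
4. n2.live = 21  [f.cnt * -1 + 36]
5. n4.wid = 7  [f.cnt - 3]
6. n4.depth = true  [f.cnt > 9]
7. n4.lab = "kw"  ["kw"]
8. n6.cnt = 5  [terminal]
9. n7.cnt = 30  [terminal]
10. n8.tag = 23  [terminal]
11. n5.sig = false  [f₁.cnt > 30]
12. n5.off = 30  [f₁.cnt]
13. n9.wid = 13  [C.off - 17]
14. n9.depth = true  [C.sig == false]
15. n9.lab = "qw"  ["qw"]
16. n10.hot = 9  [terminal]
17. n12.cnt = 25  [terminal]
18. n13.off = "my"  [terminal]
19. n14.off = "yy"  [terminal]
20. n11.ok = 29  [f.cnt + 4]
21. n11.live = -6  [f.cnt - 31]
22. n15.tag = -3  [terminal]
23. n9.ok = -7  [S.ok - 36]
24. n17.cnt = -1  [terminal]
25. n18.tag = "mn"  ["mn"]
26. n19.off = "nk"  [terminal]
27. n20.hot = 9  [terminal]
28. n18.idx = "mk"  ["mk"]
29. n18.sig = -4  [g.hot - 13]
30. n21.hot = 22  [terminal]
31. n16.mk = false  [g.hot > 22]
32. n16.depth = false  [B.sig > -4]
33. n16.key = 30  [B.sig + 34]
34. n4.ok = 25  [D.key - 5]
35. n0.ok = -5  [f.cnt * -1 + 5]
36. n0.live = 24  [A.ok * -2 + 74]

24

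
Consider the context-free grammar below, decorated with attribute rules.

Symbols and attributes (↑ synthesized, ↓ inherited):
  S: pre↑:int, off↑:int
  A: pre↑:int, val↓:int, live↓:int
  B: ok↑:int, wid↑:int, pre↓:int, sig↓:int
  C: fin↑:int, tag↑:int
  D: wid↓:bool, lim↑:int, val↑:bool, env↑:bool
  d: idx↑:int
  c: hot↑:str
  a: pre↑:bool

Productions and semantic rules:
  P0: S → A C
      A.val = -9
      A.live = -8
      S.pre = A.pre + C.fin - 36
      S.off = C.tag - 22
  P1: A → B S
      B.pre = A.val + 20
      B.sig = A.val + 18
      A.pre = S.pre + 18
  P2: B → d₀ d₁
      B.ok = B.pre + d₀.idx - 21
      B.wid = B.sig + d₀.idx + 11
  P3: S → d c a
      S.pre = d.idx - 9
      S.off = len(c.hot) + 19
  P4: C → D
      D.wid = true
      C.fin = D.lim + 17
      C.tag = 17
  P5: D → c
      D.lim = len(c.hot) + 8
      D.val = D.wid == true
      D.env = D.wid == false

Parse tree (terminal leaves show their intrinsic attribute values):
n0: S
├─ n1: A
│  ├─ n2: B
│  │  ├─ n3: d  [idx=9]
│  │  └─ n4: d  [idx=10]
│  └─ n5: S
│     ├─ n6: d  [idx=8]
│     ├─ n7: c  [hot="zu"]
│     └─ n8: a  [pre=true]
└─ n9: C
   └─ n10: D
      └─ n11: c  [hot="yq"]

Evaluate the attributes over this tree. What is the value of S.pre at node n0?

8

1. n1.val = -9  [-9]
2. n1.live = -8  [-8]
3. n2.pre = 11  [A.val + 20]
4. n2.sig = 9  [A.val + 18]
5. n3.idx = 9  [terminal]
6. n4.idx = 10  [terminal]
7. n2.ok = -1  [B.pre + d₀.idx - 21]
8. n2.wid = 29  [B.sig + d₀.idx + 11]
9. n6.idx = 8  [terminal]
10. n7.hot = "zu"  [terminal]
11. n8.pre = true  [terminal]
12. n5.pre = -1  [d.idx - 9]
13. n5.off = 21  [len(c.hot) + 19]
14. n1.pre = 17  [S.pre + 18]
15. n10.wid = true  [true]
16. n11.hot = "yq"  [terminal]
17. n10.lim = 10  [len(c.hot) + 8]
18. n10.val = true  [D.wid == true]
19. n10.env = false  [D.wid == false]
20. n9.fin = 27  [D.lim + 17]
21. n9.tag = 17  [17]
22. n0.pre = 8  [A.pre + C.fin - 36]
23. n0.off = -5  [C.tag - 22]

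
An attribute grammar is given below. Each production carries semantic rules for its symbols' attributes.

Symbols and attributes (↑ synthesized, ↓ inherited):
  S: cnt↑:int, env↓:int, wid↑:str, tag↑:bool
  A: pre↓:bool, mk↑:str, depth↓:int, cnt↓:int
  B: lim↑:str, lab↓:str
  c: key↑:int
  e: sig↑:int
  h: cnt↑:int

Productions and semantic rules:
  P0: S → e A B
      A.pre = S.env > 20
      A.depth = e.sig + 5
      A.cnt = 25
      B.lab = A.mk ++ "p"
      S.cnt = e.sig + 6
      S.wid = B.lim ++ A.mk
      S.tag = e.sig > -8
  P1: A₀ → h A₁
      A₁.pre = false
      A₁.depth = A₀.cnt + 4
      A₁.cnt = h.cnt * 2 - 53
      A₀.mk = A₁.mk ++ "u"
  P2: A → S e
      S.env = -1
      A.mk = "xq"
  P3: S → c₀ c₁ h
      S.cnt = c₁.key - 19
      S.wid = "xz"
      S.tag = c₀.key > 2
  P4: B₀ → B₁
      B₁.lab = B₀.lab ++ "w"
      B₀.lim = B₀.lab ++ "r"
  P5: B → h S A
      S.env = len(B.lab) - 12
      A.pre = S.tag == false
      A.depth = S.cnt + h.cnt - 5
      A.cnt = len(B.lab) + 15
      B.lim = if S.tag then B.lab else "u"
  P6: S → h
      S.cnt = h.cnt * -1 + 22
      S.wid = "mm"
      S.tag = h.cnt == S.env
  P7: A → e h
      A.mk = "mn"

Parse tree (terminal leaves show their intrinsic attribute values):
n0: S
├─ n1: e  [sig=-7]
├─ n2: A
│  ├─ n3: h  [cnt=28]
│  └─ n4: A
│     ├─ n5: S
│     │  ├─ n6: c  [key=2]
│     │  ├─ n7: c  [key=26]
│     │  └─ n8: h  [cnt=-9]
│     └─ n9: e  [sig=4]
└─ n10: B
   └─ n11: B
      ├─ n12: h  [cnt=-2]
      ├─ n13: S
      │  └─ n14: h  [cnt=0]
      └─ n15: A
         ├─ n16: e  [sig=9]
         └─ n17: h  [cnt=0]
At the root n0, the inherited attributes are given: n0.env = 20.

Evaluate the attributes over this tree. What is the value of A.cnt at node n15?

20

1. n0.env = 20  [given at root]
2. n1.sig = -7  [terminal]
3. n2.pre = false  [S.env > 20]
4. n2.depth = -2  [e.sig + 5]
5. n2.cnt = 25  [25]
6. n3.cnt = 28  [terminal]
7. n4.pre = false  [false]
8. n4.depth = 29  [A₀.cnt + 4]
9. n4.cnt = 3  [h.cnt * 2 - 53]
10. n5.env = -1  [-1]
11. n6.key = 2  [terminal]
12. n7.key = 26  [terminal]
13. n8.cnt = -9  [terminal]
14. n5.cnt = 7  [c₁.key - 19]
15. n5.wid = "xz"  ["xz"]
16. n5.tag = false  [c₀.key > 2]
17. n9.sig = 4  [terminal]
18. n4.mk = "xq"  ["xq"]
19. n2.mk = "xqu"  [A₁.mk ++ "u"]
20. n10.lab = "xqup"  [A.mk ++ "p"]
21. n11.lab = "xqupw"  [B₀.lab ++ "w"]
22. n12.cnt = -2  [terminal]
23. n13.env = -7  [len(B.lab) - 12]
24. n14.cnt = 0  [terminal]
25. n13.cnt = 22  [h.cnt * -1 + 22]
26. n13.wid = "mm"  ["mm"]
27. n13.tag = false  [h.cnt == S.env]
28. n15.pre = true  [S.tag == false]
29. n15.depth = 15  [S.cnt + h.cnt - 5]
30. n15.cnt = 20  [len(B.lab) + 15]
31. n16.sig = 9  [terminal]
32. n17.cnt = 0  [terminal]
33. n15.mk = "mn"  ["mn"]
34. n11.lim = "u"  [if S.tag then B.lab else "u"]
35. n10.lim = "xqupr"  [B₀.lab ++ "r"]
36. n0.cnt = -1  [e.sig + 6]
37. n0.wid = "xquprxqu"  [B.lim ++ A.mk]
38. n0.tag = true  [e.sig > -8]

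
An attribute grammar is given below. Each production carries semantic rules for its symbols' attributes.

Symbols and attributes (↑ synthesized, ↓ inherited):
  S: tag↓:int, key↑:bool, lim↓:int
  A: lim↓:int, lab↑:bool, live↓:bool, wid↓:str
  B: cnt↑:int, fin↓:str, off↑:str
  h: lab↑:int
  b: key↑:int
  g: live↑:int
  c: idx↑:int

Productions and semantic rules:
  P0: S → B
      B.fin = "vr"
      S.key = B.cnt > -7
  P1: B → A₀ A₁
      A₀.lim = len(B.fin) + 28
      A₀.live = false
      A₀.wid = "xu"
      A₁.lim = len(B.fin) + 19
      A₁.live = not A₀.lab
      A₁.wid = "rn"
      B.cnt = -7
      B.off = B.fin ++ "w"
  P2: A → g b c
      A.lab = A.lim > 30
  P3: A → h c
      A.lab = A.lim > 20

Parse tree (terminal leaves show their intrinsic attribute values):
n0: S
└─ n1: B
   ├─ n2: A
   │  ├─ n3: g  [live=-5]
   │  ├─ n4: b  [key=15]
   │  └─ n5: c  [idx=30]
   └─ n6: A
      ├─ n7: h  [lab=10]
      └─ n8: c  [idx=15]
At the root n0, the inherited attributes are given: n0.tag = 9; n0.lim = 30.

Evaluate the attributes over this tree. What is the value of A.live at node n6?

true

1. n0.tag = 9  [given at root]
2. n0.lim = 30  [given at root]
3. n1.fin = "vr"  ["vr"]
4. n2.lim = 30  [len(B.fin) + 28]
5. n2.live = false  [false]
6. n2.wid = "xu"  ["xu"]
7. n3.live = -5  [terminal]
8. n4.key = 15  [terminal]
9. n5.idx = 30  [terminal]
10. n2.lab = false  [A.lim > 30]
11. n6.lim = 21  [len(B.fin) + 19]
12. n6.live = true  [not A₀.lab]
13. n6.wid = "rn"  ["rn"]
14. n7.lab = 10  [terminal]
15. n8.idx = 15  [terminal]
16. n6.lab = true  [A.lim > 20]
17. n1.cnt = -7  [-7]
18. n1.off = "vrw"  [B.fin ++ "w"]
19. n0.key = false  [B.cnt > -7]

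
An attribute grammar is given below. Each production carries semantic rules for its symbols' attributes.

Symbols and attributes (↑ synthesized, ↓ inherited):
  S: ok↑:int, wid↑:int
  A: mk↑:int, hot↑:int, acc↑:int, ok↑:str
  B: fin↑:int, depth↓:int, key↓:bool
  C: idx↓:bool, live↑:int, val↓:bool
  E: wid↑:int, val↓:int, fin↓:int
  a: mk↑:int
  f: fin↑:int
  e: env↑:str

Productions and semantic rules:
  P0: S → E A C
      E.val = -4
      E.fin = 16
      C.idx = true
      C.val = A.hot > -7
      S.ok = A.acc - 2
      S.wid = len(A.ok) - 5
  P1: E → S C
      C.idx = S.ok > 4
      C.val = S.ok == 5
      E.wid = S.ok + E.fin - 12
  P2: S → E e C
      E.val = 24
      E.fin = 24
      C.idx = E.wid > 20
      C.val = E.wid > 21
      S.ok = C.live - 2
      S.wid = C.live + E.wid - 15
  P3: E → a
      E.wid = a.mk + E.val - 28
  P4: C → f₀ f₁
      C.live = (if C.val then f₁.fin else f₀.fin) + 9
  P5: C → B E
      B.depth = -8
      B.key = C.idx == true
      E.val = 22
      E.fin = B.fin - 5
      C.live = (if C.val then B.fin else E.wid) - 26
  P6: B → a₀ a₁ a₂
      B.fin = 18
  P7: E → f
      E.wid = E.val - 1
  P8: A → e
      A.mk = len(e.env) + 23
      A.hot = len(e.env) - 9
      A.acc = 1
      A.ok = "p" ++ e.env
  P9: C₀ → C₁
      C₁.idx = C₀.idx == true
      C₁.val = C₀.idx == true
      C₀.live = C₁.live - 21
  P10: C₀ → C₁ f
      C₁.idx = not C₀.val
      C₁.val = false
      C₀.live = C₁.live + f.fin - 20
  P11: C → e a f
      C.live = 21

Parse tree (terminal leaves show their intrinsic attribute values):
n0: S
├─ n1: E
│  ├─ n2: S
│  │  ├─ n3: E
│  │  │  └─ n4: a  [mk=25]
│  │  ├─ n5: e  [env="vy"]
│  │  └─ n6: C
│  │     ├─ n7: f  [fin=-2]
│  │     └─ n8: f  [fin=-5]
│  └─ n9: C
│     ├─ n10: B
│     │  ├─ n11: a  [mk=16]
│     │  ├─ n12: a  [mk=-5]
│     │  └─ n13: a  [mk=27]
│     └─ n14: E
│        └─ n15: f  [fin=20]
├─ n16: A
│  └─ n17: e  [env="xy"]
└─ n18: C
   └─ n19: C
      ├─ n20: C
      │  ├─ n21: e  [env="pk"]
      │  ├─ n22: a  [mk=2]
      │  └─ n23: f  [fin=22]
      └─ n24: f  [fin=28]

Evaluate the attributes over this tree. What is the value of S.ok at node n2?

1. n1.val = -4  [-4]
2. n1.fin = 16  [16]
3. n3.val = 24  [24]
4. n3.fin = 24  [24]
5. n4.mk = 25  [terminal]
6. n3.wid = 21  [a.mk + E.val - 28]
7. n5.env = "vy"  [terminal]
8. n6.idx = true  [E.wid > 20]
9. n6.val = false  [E.wid > 21]
10. n7.fin = -2  [terminal]
11. n8.fin = -5  [terminal]
12. n6.live = 7  [(if C.val then f₁.fin else f₀.fin) + 9]
13. n2.ok = 5  [C.live - 2]
14. n2.wid = 13  [C.live + E.wid - 15]
15. n9.idx = true  [S.ok > 4]
16. n9.val = true  [S.ok == 5]
17. n10.depth = -8  [-8]
18. n10.key = true  [C.idx == true]
19. n11.mk = 16  [terminal]
20. n12.mk = -5  [terminal]
21. n13.mk = 27  [terminal]
22. n10.fin = 18  [18]
23. n14.val = 22  [22]
24. n14.fin = 13  [B.fin - 5]
25. n15.fin = 20  [terminal]
26. n14.wid = 21  [E.val - 1]
27. n9.live = -8  [(if C.val then B.fin else E.wid) - 26]
28. n1.wid = 9  [S.ok + E.fin - 12]
29. n17.env = "xy"  [terminal]
30. n16.mk = 25  [len(e.env) + 23]
31. n16.hot = -7  [len(e.env) - 9]
32. n16.acc = 1  [1]
33. n16.ok = "pxy"  ["p" ++ e.env]
34. n18.idx = true  [true]
35. n18.val = false  [A.hot > -7]
36. n19.idx = true  [C₀.idx == true]
37. n19.val = true  [C₀.idx == true]
38. n20.idx = false  [not C₀.val]
39. n20.val = false  [false]
40. n21.env = "pk"  [terminal]
41. n22.mk = 2  [terminal]
42. n23.fin = 22  [terminal]
43. n20.live = 21  [21]
44. n24.fin = 28  [terminal]
45. n19.live = 29  [C₁.live + f.fin - 20]
46. n18.live = 8  [C₁.live - 21]
47. n0.ok = -1  [A.acc - 2]
48. n0.wid = -2  [len(A.ok) - 5]

5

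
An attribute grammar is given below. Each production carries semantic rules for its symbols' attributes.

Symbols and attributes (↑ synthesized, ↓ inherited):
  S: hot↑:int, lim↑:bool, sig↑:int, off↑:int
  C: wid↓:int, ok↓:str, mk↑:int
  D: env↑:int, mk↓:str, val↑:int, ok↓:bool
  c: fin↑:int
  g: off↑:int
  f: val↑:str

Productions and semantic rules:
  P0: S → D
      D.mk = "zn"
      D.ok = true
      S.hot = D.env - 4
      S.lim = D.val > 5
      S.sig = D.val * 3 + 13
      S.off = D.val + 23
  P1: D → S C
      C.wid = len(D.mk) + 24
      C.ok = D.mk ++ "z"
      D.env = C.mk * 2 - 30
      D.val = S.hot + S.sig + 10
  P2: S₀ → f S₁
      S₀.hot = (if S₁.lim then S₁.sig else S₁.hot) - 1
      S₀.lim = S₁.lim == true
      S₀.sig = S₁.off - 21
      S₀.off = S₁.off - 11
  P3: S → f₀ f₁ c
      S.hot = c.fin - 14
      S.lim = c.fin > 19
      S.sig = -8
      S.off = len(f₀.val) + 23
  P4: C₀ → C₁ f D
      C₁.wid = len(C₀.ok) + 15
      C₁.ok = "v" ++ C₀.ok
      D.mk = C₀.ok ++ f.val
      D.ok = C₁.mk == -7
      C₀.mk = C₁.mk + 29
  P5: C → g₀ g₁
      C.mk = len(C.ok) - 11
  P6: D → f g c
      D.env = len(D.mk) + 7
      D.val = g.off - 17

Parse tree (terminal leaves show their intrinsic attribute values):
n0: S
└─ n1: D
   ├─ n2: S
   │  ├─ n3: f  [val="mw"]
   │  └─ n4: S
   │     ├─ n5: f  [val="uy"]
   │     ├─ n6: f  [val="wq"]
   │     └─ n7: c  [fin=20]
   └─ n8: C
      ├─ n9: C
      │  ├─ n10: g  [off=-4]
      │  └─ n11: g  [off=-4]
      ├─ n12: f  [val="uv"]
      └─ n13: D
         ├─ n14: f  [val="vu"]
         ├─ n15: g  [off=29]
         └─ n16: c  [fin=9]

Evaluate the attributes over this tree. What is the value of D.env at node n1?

14

1. n1.mk = "zn"  ["zn"]
2. n1.ok = true  [true]
3. n3.val = "mw"  [terminal]
4. n5.val = "uy"  [terminal]
5. n6.val = "wq"  [terminal]
6. n7.fin = 20  [terminal]
7. n4.hot = 6  [c.fin - 14]
8. n4.lim = true  [c.fin > 19]
9. n4.sig = -8  [-8]
10. n4.off = 25  [len(f₀.val) + 23]
11. n2.hot = -9  [(if S₁.lim then S₁.sig else S₁.hot) - 1]
12. n2.lim = true  [S₁.lim == true]
13. n2.sig = 4  [S₁.off - 21]
14. n2.off = 14  [S₁.off - 11]
15. n8.wid = 26  [len(D.mk) + 24]
16. n8.ok = "znz"  [D.mk ++ "z"]
17. n9.wid = 18  [len(C₀.ok) + 15]
18. n9.ok = "vznz"  ["v" ++ C₀.ok]
19. n10.off = -4  [terminal]
20. n11.off = -4  [terminal]
21. n9.mk = -7  [len(C.ok) - 11]
22. n12.val = "uv"  [terminal]
23. n13.mk = "znzuv"  [C₀.ok ++ f.val]
24. n13.ok = true  [C₁.mk == -7]
25. n14.val = "vu"  [terminal]
26. n15.off = 29  [terminal]
27. n16.fin = 9  [terminal]
28. n13.env = 12  [len(D.mk) + 7]
29. n13.val = 12  [g.off - 17]
30. n8.mk = 22  [C₁.mk + 29]
31. n1.env = 14  [C.mk * 2 - 30]
32. n1.val = 5  [S.hot + S.sig + 10]
33. n0.hot = 10  [D.env - 4]
34. n0.lim = false  [D.val > 5]
35. n0.sig = 28  [D.val * 3 + 13]
36. n0.off = 28  [D.val + 23]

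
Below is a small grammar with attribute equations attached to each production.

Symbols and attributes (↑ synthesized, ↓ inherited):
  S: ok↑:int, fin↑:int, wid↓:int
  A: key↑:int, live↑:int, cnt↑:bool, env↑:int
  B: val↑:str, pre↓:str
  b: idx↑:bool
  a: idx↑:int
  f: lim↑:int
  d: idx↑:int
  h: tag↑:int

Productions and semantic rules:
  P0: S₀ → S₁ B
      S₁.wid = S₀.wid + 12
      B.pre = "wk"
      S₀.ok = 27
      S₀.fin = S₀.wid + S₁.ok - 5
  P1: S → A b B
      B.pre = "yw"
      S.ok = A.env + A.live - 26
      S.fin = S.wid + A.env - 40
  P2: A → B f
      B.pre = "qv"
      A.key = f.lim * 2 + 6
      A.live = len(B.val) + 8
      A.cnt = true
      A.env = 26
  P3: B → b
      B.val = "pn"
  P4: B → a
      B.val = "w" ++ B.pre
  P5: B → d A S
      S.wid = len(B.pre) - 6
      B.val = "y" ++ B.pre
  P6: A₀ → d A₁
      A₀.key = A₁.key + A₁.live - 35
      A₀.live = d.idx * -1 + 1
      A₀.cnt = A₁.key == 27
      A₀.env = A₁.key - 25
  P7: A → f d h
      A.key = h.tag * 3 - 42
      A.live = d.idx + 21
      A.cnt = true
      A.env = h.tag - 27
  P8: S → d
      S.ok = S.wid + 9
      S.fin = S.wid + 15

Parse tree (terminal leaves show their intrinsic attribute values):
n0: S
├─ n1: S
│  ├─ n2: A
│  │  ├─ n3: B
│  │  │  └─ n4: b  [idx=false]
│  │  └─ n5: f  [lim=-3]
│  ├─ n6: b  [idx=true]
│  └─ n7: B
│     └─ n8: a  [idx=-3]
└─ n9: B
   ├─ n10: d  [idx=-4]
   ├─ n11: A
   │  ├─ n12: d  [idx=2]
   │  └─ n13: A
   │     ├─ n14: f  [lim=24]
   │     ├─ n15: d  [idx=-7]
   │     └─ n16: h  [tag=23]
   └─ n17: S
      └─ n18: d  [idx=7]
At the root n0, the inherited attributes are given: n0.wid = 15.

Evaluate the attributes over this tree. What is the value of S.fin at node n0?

20

1. n0.wid = 15  [given at root]
2. n1.wid = 27  [S₀.wid + 12]
3. n3.pre = "qv"  ["qv"]
4. n4.idx = false  [terminal]
5. n3.val = "pn"  ["pn"]
6. n5.lim = -3  [terminal]
7. n2.key = 0  [f.lim * 2 + 6]
8. n2.live = 10  [len(B.val) + 8]
9. n2.cnt = true  [true]
10. n2.env = 26  [26]
11. n6.idx = true  [terminal]
12. n7.pre = "yw"  ["yw"]
13. n8.idx = -3  [terminal]
14. n7.val = "wyw"  ["w" ++ B.pre]
15. n1.ok = 10  [A.env + A.live - 26]
16. n1.fin = 13  [S.wid + A.env - 40]
17. n9.pre = "wk"  ["wk"]
18. n10.idx = -4  [terminal]
19. n12.idx = 2  [terminal]
20. n14.lim = 24  [terminal]
21. n15.idx = -7  [terminal]
22. n16.tag = 23  [terminal]
23. n13.key = 27  [h.tag * 3 - 42]
24. n13.live = 14  [d.idx + 21]
25. n13.cnt = true  [true]
26. n13.env = -4  [h.tag - 27]
27. n11.key = 6  [A₁.key + A₁.live - 35]
28. n11.live = -1  [d.idx * -1 + 1]
29. n11.cnt = true  [A₁.key == 27]
30. n11.env = 2  [A₁.key - 25]
31. n17.wid = -4  [len(B.pre) - 6]
32. n18.idx = 7  [terminal]
33. n17.ok = 5  [S.wid + 9]
34. n17.fin = 11  [S.wid + 15]
35. n9.val = "ywk"  ["y" ++ B.pre]
36. n0.ok = 27  [27]
37. n0.fin = 20  [S₀.wid + S₁.ok - 5]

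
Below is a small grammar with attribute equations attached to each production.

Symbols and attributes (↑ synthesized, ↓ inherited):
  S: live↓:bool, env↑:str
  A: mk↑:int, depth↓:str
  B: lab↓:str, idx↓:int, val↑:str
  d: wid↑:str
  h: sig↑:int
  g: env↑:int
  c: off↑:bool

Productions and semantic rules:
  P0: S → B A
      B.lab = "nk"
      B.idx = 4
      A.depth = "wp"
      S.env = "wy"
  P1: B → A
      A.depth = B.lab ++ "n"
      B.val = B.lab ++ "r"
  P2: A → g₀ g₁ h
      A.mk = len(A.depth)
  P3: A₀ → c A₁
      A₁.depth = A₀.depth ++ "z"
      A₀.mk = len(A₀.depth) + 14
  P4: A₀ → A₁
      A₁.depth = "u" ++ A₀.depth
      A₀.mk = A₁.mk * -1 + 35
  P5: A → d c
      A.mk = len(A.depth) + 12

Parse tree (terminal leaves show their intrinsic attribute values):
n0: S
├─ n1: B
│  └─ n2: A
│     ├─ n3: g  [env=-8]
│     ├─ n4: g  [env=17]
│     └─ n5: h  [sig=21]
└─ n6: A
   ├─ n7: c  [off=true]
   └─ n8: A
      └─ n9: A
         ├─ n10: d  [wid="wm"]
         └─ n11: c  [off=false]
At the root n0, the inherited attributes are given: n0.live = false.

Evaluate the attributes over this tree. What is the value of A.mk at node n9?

1. n0.live = false  [given at root]
2. n1.lab = "nk"  ["nk"]
3. n1.idx = 4  [4]
4. n2.depth = "nkn"  [B.lab ++ "n"]
5. n3.env = -8  [terminal]
6. n4.env = 17  [terminal]
7. n5.sig = 21  [terminal]
8. n2.mk = 3  [len(A.depth)]
9. n1.val = "nkr"  [B.lab ++ "r"]
10. n6.depth = "wp"  ["wp"]
11. n7.off = true  [terminal]
12. n8.depth = "wpz"  [A₀.depth ++ "z"]
13. n9.depth = "uwpz"  ["u" ++ A₀.depth]
14. n10.wid = "wm"  [terminal]
15. n11.off = false  [terminal]
16. n9.mk = 16  [len(A.depth) + 12]
17. n8.mk = 19  [A₁.mk * -1 + 35]
18. n6.mk = 16  [len(A₀.depth) + 14]
19. n0.env = "wy"  ["wy"]

16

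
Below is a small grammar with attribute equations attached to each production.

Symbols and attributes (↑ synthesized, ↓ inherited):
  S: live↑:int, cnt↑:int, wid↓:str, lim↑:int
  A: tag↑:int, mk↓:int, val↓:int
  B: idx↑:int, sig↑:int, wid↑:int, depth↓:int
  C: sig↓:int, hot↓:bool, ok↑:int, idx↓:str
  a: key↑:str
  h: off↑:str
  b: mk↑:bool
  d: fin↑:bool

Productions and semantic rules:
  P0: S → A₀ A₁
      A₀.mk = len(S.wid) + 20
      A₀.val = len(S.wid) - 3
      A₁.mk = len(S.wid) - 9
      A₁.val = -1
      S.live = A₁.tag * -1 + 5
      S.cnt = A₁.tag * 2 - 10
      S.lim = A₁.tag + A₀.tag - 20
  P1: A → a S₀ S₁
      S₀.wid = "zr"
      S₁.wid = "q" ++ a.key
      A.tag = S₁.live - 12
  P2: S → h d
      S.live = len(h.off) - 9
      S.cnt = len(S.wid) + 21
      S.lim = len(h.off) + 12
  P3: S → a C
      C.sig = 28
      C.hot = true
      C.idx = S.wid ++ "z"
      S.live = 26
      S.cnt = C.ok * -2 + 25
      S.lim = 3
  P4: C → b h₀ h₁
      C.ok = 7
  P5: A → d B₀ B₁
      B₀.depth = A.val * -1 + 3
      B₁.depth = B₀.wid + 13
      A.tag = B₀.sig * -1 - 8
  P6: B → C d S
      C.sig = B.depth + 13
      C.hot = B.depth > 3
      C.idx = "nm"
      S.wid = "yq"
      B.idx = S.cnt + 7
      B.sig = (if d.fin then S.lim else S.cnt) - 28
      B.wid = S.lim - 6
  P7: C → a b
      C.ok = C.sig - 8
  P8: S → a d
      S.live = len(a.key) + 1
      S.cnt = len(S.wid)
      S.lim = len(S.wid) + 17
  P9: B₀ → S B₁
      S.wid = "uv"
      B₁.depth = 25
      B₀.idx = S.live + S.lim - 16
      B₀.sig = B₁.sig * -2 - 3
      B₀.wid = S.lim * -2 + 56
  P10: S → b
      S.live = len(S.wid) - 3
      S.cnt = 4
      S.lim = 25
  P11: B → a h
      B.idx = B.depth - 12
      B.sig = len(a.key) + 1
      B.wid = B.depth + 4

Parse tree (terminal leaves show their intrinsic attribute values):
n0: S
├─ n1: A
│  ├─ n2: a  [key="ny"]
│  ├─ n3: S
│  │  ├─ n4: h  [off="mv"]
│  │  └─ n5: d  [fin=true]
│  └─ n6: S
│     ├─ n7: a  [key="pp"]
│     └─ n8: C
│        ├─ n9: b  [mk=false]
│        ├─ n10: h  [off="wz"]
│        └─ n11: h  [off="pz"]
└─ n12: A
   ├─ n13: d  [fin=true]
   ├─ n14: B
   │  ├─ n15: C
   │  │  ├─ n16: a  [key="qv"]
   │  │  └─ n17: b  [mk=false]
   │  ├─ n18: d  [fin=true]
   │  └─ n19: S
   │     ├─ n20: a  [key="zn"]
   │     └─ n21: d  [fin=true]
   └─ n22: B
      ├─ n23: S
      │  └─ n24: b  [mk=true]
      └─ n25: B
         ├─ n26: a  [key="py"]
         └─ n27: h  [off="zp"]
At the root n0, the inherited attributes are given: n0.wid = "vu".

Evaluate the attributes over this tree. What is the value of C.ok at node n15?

9

1. n0.wid = "vu"  [given at root]
2. n1.mk = 22  [len(S.wid) + 20]
3. n1.val = -1  [len(S.wid) - 3]
4. n2.key = "ny"  [terminal]
5. n3.wid = "zr"  ["zr"]
6. n4.off = "mv"  [terminal]
7. n5.fin = true  [terminal]
8. n3.live = -7  [len(h.off) - 9]
9. n3.cnt = 23  [len(S.wid) + 21]
10. n3.lim = 14  [len(h.off) + 12]
11. n6.wid = "qny"  ["q" ++ a.key]
12. n7.key = "pp"  [terminal]
13. n8.sig = 28  [28]
14. n8.hot = true  [true]
15. n8.idx = "qnyz"  [S.wid ++ "z"]
16. n9.mk = false  [terminal]
17. n10.off = "wz"  [terminal]
18. n11.off = "pz"  [terminal]
19. n8.ok = 7  [7]
20. n6.live = 26  [26]
21. n6.cnt = 11  [C.ok * -2 + 25]
22. n6.lim = 3  [3]
23. n1.tag = 14  [S₁.live - 12]
24. n12.mk = -7  [len(S.wid) - 9]
25. n12.val = -1  [-1]
26. n13.fin = true  [terminal]
27. n14.depth = 4  [A.val * -1 + 3]
28. n15.sig = 17  [B.depth + 13]
29. n15.hot = true  [B.depth > 3]
30. n15.idx = "nm"  ["nm"]
31. n16.key = "qv"  [terminal]
32. n17.mk = false  [terminal]
33. n15.ok = 9  [C.sig - 8]
34. n18.fin = true  [terminal]
35. n19.wid = "yq"  ["yq"]
36. n20.key = "zn"  [terminal]
37. n21.fin = true  [terminal]
38. n19.live = 3  [len(a.key) + 1]
39. n19.cnt = 2  [len(S.wid)]
40. n19.lim = 19  [len(S.wid) + 17]
41. n14.idx = 9  [S.cnt + 7]
42. n14.sig = -9  [(if d.fin then S.lim else S.cnt) - 28]
43. n14.wid = 13  [S.lim - 6]
44. n22.depth = 26  [B₀.wid + 13]
45. n23.wid = "uv"  ["uv"]
46. n24.mk = true  [terminal]
47. n23.live = -1  [len(S.wid) - 3]
48. n23.cnt = 4  [4]
49. n23.lim = 25  [25]
50. n25.depth = 25  [25]
51. n26.key = "py"  [terminal]
52. n27.off = "zp"  [terminal]
53. n25.idx = 13  [B.depth - 12]
54. n25.sig = 3  [len(a.key) + 1]
55. n25.wid = 29  [B.depth + 4]
56. n22.idx = 8  [S.live + S.lim - 16]
57. n22.sig = -9  [B₁.sig * -2 - 3]
58. n22.wid = 6  [S.lim * -2 + 56]
59. n12.tag = 1  [B₀.sig * -1 - 8]
60. n0.live = 4  [A₁.tag * -1 + 5]
61. n0.cnt = -8  [A₁.tag * 2 - 10]
62. n0.lim = -5  [A₁.tag + A₀.tag - 20]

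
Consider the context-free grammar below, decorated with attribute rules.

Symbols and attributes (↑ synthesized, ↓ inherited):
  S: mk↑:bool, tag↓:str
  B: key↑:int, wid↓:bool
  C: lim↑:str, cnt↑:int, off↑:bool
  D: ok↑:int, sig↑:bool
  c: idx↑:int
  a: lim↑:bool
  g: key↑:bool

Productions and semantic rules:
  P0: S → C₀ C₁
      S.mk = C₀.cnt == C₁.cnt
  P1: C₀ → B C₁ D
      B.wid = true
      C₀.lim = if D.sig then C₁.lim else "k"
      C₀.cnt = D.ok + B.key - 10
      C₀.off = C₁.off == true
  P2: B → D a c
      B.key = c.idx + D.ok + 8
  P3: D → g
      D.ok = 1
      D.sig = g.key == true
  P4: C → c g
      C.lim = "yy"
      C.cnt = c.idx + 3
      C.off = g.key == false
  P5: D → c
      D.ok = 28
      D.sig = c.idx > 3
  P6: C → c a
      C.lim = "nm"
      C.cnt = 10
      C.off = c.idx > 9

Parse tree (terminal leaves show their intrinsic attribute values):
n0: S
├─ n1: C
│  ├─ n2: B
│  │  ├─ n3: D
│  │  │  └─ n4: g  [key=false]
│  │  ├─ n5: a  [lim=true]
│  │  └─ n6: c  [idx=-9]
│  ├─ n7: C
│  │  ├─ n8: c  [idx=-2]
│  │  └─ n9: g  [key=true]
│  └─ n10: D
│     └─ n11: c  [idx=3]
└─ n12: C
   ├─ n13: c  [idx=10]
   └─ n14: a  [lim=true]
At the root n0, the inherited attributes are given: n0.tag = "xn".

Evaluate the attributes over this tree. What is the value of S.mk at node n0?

1. n0.tag = "xn"  [given at root]
2. n2.wid = true  [true]
3. n4.key = false  [terminal]
4. n3.ok = 1  [1]
5. n3.sig = false  [g.key == true]
6. n5.lim = true  [terminal]
7. n6.idx = -9  [terminal]
8. n2.key = 0  [c.idx + D.ok + 8]
9. n8.idx = -2  [terminal]
10. n9.key = true  [terminal]
11. n7.lim = "yy"  ["yy"]
12. n7.cnt = 1  [c.idx + 3]
13. n7.off = false  [g.key == false]
14. n11.idx = 3  [terminal]
15. n10.ok = 28  [28]
16. n10.sig = false  [c.idx > 3]
17. n1.lim = "k"  [if D.sig then C₁.lim else "k"]
18. n1.cnt = 18  [D.ok + B.key - 10]
19. n1.off = false  [C₁.off == true]
20. n13.idx = 10  [terminal]
21. n14.lim = true  [terminal]
22. n12.lim = "nm"  ["nm"]
23. n12.cnt = 10  [10]
24. n12.off = true  [c.idx > 9]
25. n0.mk = false  [C₀.cnt == C₁.cnt]

false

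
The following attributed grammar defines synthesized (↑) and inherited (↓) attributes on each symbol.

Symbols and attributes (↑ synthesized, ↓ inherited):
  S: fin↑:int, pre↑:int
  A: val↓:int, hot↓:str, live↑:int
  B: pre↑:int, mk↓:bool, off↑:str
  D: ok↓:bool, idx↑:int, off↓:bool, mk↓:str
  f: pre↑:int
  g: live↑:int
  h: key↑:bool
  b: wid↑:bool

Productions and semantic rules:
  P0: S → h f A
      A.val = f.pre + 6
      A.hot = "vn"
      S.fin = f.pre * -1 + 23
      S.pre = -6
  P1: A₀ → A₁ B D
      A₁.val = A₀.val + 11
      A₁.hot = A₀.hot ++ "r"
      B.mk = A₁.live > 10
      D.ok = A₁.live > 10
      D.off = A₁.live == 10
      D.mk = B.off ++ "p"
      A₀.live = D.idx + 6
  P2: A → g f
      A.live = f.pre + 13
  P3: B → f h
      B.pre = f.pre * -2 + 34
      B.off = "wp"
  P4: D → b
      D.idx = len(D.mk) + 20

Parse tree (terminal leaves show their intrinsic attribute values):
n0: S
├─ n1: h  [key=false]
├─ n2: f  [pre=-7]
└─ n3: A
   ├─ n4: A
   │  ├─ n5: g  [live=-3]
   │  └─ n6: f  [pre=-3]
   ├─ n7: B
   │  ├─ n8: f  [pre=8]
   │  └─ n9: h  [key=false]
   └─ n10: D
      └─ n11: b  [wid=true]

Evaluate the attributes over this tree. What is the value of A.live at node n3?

29

1. n1.key = false  [terminal]
2. n2.pre = -7  [terminal]
3. n3.val = -1  [f.pre + 6]
4. n3.hot = "vn"  ["vn"]
5. n4.val = 10  [A₀.val + 11]
6. n4.hot = "vnr"  [A₀.hot ++ "r"]
7. n5.live = -3  [terminal]
8. n6.pre = -3  [terminal]
9. n4.live = 10  [f.pre + 13]
10. n7.mk = false  [A₁.live > 10]
11. n8.pre = 8  [terminal]
12. n9.key = false  [terminal]
13. n7.pre = 18  [f.pre * -2 + 34]
14. n7.off = "wp"  ["wp"]
15. n10.ok = false  [A₁.live > 10]
16. n10.off = true  [A₁.live == 10]
17. n10.mk = "wpp"  [B.off ++ "p"]
18. n11.wid = true  [terminal]
19. n10.idx = 23  [len(D.mk) + 20]
20. n3.live = 29  [D.idx + 6]
21. n0.fin = 30  [f.pre * -1 + 23]
22. n0.pre = -6  [-6]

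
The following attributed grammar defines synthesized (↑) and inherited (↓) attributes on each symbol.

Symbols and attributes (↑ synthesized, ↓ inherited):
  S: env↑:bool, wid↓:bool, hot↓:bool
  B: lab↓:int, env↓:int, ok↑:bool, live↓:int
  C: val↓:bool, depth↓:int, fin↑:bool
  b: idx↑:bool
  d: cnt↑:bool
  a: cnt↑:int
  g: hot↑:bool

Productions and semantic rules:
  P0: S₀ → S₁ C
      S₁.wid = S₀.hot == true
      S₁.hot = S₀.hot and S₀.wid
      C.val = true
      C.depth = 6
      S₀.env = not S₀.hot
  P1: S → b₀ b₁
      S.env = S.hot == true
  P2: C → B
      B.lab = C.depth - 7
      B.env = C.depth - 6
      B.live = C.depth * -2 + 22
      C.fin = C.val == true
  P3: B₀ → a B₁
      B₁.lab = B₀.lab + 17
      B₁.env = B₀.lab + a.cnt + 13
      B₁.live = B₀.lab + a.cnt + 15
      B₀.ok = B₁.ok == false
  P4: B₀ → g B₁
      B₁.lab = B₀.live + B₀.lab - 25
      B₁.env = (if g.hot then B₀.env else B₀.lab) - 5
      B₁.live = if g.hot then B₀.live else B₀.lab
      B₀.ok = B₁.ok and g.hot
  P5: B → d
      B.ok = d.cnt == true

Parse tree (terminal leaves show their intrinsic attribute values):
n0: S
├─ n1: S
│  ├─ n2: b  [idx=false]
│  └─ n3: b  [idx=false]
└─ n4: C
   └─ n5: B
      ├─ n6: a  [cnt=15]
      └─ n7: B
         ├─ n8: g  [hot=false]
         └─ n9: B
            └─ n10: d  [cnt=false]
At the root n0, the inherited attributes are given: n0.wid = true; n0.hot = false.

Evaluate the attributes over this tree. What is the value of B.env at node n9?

1. n0.wid = true  [given at root]
2. n0.hot = false  [given at root]
3. n1.wid = false  [S₀.hot == true]
4. n1.hot = false  [S₀.hot and S₀.wid]
5. n2.idx = false  [terminal]
6. n3.idx = false  [terminal]
7. n1.env = false  [S.hot == true]
8. n4.val = true  [true]
9. n4.depth = 6  [6]
10. n5.lab = -1  [C.depth - 7]
11. n5.env = 0  [C.depth - 6]
12. n5.live = 10  [C.depth * -2 + 22]
13. n6.cnt = 15  [terminal]
14. n7.lab = 16  [B₀.lab + 17]
15. n7.env = 27  [B₀.lab + a.cnt + 13]
16. n7.live = 29  [B₀.lab + a.cnt + 15]
17. n8.hot = false  [terminal]
18. n9.lab = 20  [B₀.live + B₀.lab - 25]
19. n9.env = 11  [(if g.hot then B₀.env else B₀.lab) - 5]
20. n9.live = 16  [if g.hot then B₀.live else B₀.lab]
21. n10.cnt = false  [terminal]
22. n9.ok = false  [d.cnt == true]
23. n7.ok = false  [B₁.ok and g.hot]
24. n5.ok = true  [B₁.ok == false]
25. n4.fin = true  [C.val == true]
26. n0.env = true  [not S₀.hot]

11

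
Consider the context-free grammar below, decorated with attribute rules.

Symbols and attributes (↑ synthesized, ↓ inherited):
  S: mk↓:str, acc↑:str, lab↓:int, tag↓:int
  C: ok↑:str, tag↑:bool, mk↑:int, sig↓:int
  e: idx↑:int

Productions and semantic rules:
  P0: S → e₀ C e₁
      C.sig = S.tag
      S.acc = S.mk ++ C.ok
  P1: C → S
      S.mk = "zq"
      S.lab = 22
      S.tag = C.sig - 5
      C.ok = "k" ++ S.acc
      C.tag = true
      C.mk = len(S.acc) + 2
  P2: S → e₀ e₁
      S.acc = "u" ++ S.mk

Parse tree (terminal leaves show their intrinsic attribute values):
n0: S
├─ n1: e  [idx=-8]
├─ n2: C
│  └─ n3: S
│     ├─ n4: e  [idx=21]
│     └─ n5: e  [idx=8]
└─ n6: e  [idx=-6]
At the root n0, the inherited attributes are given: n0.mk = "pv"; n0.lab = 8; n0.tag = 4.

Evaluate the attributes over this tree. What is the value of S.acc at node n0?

"pvkuzq"

1. n0.mk = "pv"  [given at root]
2. n0.lab = 8  [given at root]
3. n0.tag = 4  [given at root]
4. n1.idx = -8  [terminal]
5. n2.sig = 4  [S.tag]
6. n3.mk = "zq"  ["zq"]
7. n3.lab = 22  [22]
8. n3.tag = -1  [C.sig - 5]
9. n4.idx = 21  [terminal]
10. n5.idx = 8  [terminal]
11. n3.acc = "uzq"  ["u" ++ S.mk]
12. n2.ok = "kuzq"  ["k" ++ S.acc]
13. n2.tag = true  [true]
14. n2.mk = 5  [len(S.acc) + 2]
15. n6.idx = -6  [terminal]
16. n0.acc = "pvkuzq"  [S.mk ++ C.ok]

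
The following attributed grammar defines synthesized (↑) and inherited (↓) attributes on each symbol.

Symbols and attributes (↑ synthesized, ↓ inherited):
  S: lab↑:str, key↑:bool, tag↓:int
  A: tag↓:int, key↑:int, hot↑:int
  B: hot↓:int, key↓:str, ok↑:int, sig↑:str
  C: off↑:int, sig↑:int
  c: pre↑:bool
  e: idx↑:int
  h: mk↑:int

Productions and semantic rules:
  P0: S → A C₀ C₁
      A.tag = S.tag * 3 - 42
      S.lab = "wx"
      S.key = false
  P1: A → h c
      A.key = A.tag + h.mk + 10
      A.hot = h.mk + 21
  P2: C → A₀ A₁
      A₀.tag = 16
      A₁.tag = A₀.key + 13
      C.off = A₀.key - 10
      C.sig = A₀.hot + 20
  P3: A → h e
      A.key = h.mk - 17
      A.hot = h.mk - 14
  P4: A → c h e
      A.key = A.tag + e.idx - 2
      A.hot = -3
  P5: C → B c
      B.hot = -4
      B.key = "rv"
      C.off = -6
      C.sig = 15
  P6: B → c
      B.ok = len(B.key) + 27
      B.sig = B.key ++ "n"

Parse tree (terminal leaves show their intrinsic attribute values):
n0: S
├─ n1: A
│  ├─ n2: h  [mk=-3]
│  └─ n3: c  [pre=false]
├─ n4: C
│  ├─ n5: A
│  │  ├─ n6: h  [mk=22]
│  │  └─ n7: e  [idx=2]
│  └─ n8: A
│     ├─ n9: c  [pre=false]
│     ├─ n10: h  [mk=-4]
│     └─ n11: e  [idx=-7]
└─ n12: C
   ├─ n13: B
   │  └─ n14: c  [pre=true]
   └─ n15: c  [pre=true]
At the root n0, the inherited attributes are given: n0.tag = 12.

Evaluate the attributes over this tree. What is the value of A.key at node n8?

9

1. n0.tag = 12  [given at root]
2. n1.tag = -6  [S.tag * 3 - 42]
3. n2.mk = -3  [terminal]
4. n3.pre = false  [terminal]
5. n1.key = 1  [A.tag + h.mk + 10]
6. n1.hot = 18  [h.mk + 21]
7. n5.tag = 16  [16]
8. n6.mk = 22  [terminal]
9. n7.idx = 2  [terminal]
10. n5.key = 5  [h.mk - 17]
11. n5.hot = 8  [h.mk - 14]
12. n8.tag = 18  [A₀.key + 13]
13. n9.pre = false  [terminal]
14. n10.mk = -4  [terminal]
15. n11.idx = -7  [terminal]
16. n8.key = 9  [A.tag + e.idx - 2]
17. n8.hot = -3  [-3]
18. n4.off = -5  [A₀.key - 10]
19. n4.sig = 28  [A₀.hot + 20]
20. n13.hot = -4  [-4]
21. n13.key = "rv"  ["rv"]
22. n14.pre = true  [terminal]
23. n13.ok = 29  [len(B.key) + 27]
24. n13.sig = "rvn"  [B.key ++ "n"]
25. n15.pre = true  [terminal]
26. n12.off = -6  [-6]
27. n12.sig = 15  [15]
28. n0.lab = "wx"  ["wx"]
29. n0.key = false  [false]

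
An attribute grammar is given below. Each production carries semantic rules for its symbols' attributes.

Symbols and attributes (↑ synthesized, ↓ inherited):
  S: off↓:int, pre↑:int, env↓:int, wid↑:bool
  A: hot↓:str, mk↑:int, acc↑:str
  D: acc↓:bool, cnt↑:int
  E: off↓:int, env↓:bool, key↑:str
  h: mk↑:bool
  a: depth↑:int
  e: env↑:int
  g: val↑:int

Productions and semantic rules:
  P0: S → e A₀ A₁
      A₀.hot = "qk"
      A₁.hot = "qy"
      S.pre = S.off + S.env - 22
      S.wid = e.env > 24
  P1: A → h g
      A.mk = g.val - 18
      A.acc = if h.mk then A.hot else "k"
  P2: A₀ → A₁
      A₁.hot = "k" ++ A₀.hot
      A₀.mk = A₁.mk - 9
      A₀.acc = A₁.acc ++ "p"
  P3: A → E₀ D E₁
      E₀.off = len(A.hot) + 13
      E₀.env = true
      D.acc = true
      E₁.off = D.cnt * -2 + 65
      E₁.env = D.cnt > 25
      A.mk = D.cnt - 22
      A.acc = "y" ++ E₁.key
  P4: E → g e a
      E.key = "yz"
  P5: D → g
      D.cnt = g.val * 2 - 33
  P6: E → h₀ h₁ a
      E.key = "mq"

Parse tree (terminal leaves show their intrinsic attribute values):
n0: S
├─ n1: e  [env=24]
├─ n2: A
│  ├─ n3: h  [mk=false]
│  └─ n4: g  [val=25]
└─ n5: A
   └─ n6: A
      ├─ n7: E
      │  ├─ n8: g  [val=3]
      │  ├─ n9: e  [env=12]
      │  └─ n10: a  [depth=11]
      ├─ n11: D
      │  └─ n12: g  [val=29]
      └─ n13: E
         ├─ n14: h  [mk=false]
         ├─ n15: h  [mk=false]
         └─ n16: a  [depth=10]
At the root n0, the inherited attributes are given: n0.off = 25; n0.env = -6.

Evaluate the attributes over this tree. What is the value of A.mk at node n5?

1. n0.off = 25  [given at root]
2. n0.env = -6  [given at root]
3. n1.env = 24  [terminal]
4. n2.hot = "qk"  ["qk"]
5. n3.mk = false  [terminal]
6. n4.val = 25  [terminal]
7. n2.mk = 7  [g.val - 18]
8. n2.acc = "k"  [if h.mk then A.hot else "k"]
9. n5.hot = "qy"  ["qy"]
10. n6.hot = "kqy"  ["k" ++ A₀.hot]
11. n7.off = 16  [len(A.hot) + 13]
12. n7.env = true  [true]
13. n8.val = 3  [terminal]
14. n9.env = 12  [terminal]
15. n10.depth = 11  [terminal]
16. n7.key = "yz"  ["yz"]
17. n11.acc = true  [true]
18. n12.val = 29  [terminal]
19. n11.cnt = 25  [g.val * 2 - 33]
20. n13.off = 15  [D.cnt * -2 + 65]
21. n13.env = false  [D.cnt > 25]
22. n14.mk = false  [terminal]
23. n15.mk = false  [terminal]
24. n16.depth = 10  [terminal]
25. n13.key = "mq"  ["mq"]
26. n6.mk = 3  [D.cnt - 22]
27. n6.acc = "ymq"  ["y" ++ E₁.key]
28. n5.mk = -6  [A₁.mk - 9]
29. n5.acc = "ymqp"  [A₁.acc ++ "p"]
30. n0.pre = -3  [S.off + S.env - 22]
31. n0.wid = false  [e.env > 24]

-6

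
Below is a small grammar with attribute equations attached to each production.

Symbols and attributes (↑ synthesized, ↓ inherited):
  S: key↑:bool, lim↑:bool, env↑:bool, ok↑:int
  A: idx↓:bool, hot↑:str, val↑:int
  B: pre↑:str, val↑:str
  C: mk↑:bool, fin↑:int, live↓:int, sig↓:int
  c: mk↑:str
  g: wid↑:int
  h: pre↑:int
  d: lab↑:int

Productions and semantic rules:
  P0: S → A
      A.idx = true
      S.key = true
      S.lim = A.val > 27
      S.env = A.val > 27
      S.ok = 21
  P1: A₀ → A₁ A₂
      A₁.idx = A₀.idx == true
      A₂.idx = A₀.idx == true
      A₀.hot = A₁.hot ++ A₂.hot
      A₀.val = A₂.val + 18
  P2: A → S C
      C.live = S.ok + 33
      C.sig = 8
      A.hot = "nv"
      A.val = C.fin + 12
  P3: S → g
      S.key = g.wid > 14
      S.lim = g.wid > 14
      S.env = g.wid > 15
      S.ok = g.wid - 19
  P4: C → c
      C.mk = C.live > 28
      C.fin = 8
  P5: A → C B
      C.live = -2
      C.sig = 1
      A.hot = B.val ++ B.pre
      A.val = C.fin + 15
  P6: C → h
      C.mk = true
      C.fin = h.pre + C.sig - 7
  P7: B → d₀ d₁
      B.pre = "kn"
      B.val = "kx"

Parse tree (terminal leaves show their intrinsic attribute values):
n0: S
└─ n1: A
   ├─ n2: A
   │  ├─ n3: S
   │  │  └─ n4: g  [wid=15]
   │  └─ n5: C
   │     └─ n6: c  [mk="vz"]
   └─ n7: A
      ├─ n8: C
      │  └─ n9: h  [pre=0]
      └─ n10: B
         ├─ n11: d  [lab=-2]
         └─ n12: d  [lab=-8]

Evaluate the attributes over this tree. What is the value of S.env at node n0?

false

1. n1.idx = true  [true]
2. n2.idx = true  [A₀.idx == true]
3. n4.wid = 15  [terminal]
4. n3.key = true  [g.wid > 14]
5. n3.lim = true  [g.wid > 14]
6. n3.env = false  [g.wid > 15]
7. n3.ok = -4  [g.wid - 19]
8. n5.live = 29  [S.ok + 33]
9. n5.sig = 8  [8]
10. n6.mk = "vz"  [terminal]
11. n5.mk = true  [C.live > 28]
12. n5.fin = 8  [8]
13. n2.hot = "nv"  ["nv"]
14. n2.val = 20  [C.fin + 12]
15. n7.idx = true  [A₀.idx == true]
16. n8.live = -2  [-2]
17. n8.sig = 1  [1]
18. n9.pre = 0  [terminal]
19. n8.mk = true  [true]
20. n8.fin = -6  [h.pre + C.sig - 7]
21. n11.lab = -2  [terminal]
22. n12.lab = -8  [terminal]
23. n10.pre = "kn"  ["kn"]
24. n10.val = "kx"  ["kx"]
25. n7.hot = "kxkn"  [B.val ++ B.pre]
26. n7.val = 9  [C.fin + 15]
27. n1.hot = "nvkxkn"  [A₁.hot ++ A₂.hot]
28. n1.val = 27  [A₂.val + 18]
29. n0.key = true  [true]
30. n0.lim = false  [A.val > 27]
31. n0.env = false  [A.val > 27]
32. n0.ok = 21  [21]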